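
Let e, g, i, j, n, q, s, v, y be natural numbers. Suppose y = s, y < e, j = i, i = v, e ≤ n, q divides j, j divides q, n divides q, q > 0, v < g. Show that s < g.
y = s and y < e, so s < e. j = i and i = v, therefore j = v. q divides j and j divides q, so q = j. Because n divides q and q > 0, n ≤ q. Since q = j, n ≤ j. e ≤ n, so e ≤ j. j = v, so e ≤ v. Since s < e, s < v. Since v < g, s < g.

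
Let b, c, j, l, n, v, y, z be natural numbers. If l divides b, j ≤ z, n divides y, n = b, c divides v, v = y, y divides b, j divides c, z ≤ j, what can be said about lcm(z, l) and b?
lcm(z, l) divides b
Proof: Since n = b and n divides y, b divides y. y divides b, so y = b. Since v = y, v = b. j ≤ z and z ≤ j, thus j = z. Since j divides c and c divides v, j divides v. Since j = z, z divides v. Since v = b, z divides b. l divides b, so lcm(z, l) divides b.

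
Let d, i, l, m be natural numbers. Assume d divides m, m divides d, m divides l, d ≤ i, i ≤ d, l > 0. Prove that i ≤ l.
Since m divides d and d divides m, m = d. From d ≤ i and i ≤ d, d = i. m = d, so m = i. Because m divides l and l > 0, m ≤ l. Since m = i, i ≤ l.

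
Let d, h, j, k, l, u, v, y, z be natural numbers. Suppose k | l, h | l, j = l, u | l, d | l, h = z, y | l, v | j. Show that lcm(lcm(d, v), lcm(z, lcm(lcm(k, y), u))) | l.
Since j = l and v | j, v | l. Because d | l, lcm(d, v) | l. h = z and h | l, hence z | l. k | l and y | l, hence lcm(k, y) | l. Since u | l, lcm(lcm(k, y), u) | l. Since z | l, lcm(z, lcm(lcm(k, y), u)) | l. Since lcm(d, v) | l, lcm(lcm(d, v), lcm(z, lcm(lcm(k, y), u))) | l.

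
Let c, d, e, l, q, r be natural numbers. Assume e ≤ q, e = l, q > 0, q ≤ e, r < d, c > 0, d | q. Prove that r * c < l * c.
Since q ≤ e and e ≤ q, q = e. From e = l, q = l. From d | q and q > 0, d ≤ q. Since r < d, r < q. From q = l, r < l. Since c > 0, r * c < l * c.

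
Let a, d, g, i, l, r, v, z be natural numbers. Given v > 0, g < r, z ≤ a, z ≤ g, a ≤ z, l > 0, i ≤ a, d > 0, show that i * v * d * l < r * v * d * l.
z ≤ a and a ≤ z, hence z = a. z ≤ g and g < r, thus z < r. Since z = a, a < r. i ≤ a, so i < r. Since v > 0, i * v < r * v. d > 0, so i * v * d < r * v * d. l > 0, so i * v * d * l < r * v * d * l.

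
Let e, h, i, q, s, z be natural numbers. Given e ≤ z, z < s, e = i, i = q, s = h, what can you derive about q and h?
q < h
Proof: e = i and i = q, so e = q. e ≤ z and z < s, so e < s. e = q, so q < s. s = h, so q < h.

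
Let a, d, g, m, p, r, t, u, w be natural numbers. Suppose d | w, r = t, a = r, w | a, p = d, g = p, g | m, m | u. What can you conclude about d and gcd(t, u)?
d | gcd(t, u)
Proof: a = r and w | a, therefore w | r. Since r = t, w | t. d | w, so d | t. Because g = p and g | m, p | m. From m | u, p | u. p = d, so d | u. Since d | t, d | gcd(t, u).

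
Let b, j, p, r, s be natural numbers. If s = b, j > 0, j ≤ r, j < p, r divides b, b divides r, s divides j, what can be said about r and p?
r < p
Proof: b divides r and r divides b, hence b = r. Since s = b and s divides j, b divides j. j > 0, so b ≤ j. Since b = r, r ≤ j. Since j ≤ r, j = r. Since j < p, r < p.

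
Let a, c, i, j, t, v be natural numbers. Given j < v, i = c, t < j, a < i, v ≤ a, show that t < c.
Since t < j and j < v, t < v. From v ≤ a and a < i, v < i. Since i = c, v < c. t < v, so t < c.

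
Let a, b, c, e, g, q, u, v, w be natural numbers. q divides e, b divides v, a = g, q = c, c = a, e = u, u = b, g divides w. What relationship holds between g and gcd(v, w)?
g divides gcd(v, w)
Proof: c = a and a = g, so c = g. e = u and q divides e, thus q divides u. q = c, so c divides u. u = b, so c divides b. From c = g, g divides b. b divides v, so g divides v. g divides w, so g divides gcd(v, w).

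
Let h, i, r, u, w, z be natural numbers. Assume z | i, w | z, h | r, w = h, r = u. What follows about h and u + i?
h | u + i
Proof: Because r = u and h | r, h | u. Because w = h and w | z, h | z. z | i, so h | i. Since h | u, h | u + i.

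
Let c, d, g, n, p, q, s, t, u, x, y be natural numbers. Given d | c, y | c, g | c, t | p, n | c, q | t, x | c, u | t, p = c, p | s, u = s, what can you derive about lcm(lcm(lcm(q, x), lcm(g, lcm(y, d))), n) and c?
lcm(lcm(lcm(q, x), lcm(g, lcm(y, d))), n) | c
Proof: u = s and u | t, so s | t. From p | s, p | t. Since t | p, t = p. p = c, so t = c. q | t, so q | c. Since x | c, lcm(q, x) | c. y | c and d | c, so lcm(y, d) | c. Since g | c, lcm(g, lcm(y, d)) | c. lcm(q, x) | c, so lcm(lcm(q, x), lcm(g, lcm(y, d))) | c. Since n | c, lcm(lcm(lcm(q, x), lcm(g, lcm(y, d))), n) | c.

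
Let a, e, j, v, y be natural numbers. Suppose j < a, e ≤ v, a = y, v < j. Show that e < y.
e ≤ v and v < j, so e < j. Because j < a, e < a. Because a = y, e < y.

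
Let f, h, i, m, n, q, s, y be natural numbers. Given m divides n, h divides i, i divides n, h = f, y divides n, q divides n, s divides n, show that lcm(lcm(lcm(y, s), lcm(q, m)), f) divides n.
y divides n and s divides n, therefore lcm(y, s) divides n. q divides n and m divides n, thus lcm(q, m) divides n. Since lcm(y, s) divides n, lcm(lcm(y, s), lcm(q, m)) divides n. Because h divides i and i divides n, h divides n. Since h = f, f divides n. lcm(lcm(y, s), lcm(q, m)) divides n, so lcm(lcm(lcm(y, s), lcm(q, m)), f) divides n.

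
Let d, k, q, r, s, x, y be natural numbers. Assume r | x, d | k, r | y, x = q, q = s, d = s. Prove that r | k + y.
x = q and r | x, thus r | q. q = s, so r | s. d = s and d | k, so s | k. Since r | s, r | k. r | y, so r | k + y.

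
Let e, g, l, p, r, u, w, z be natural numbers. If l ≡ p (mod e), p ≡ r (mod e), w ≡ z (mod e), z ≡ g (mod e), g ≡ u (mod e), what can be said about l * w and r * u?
l * w ≡ r * u (mod e)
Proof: Since l ≡ p (mod e) and p ≡ r (mod e), l ≡ r (mod e). w ≡ z (mod e) and z ≡ g (mod e), thus w ≡ g (mod e). Since g ≡ u (mod e), w ≡ u (mod e). l ≡ r (mod e), so l * w ≡ r * u (mod e).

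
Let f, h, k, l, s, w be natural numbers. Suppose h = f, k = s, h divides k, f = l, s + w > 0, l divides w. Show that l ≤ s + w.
h = f and f = l, thus h = l. Because k = s and h divides k, h divides s. h = l, so l divides s. l divides w, so l divides s + w. Since s + w > 0, l ≤ s + w.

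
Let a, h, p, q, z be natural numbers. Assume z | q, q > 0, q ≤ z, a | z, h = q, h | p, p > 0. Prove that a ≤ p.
From z | q and q > 0, z ≤ q. q ≤ z, so z = q. a | z, so a | q. h = q and h | p, therefore q | p. a | q, so a | p. Since p > 0, a ≤ p.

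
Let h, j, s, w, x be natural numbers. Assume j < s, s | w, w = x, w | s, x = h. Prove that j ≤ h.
w = x and x = h, hence w = h. s | w and w | s, therefore s = w. Since j < s, j < w. Since w = h, j < h. Then j ≤ h.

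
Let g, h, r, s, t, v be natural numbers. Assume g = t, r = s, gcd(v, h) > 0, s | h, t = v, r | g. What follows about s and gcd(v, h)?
s ≤ gcd(v, h)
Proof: r = s and r | g, so s | g. g = t, so s | t. Since t = v, s | v. Because s | h, s | gcd(v, h). From gcd(v, h) > 0, s ≤ gcd(v, h).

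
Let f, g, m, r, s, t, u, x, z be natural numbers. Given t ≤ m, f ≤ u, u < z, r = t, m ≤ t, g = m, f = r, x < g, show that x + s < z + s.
Because m ≤ t and t ≤ m, m = t. Since g = m, g = t. Since x < g, x < t. f = r and f ≤ u, so r ≤ u. u < z, so r < z. Since r = t, t < z. From x < t, x < z. Then x + s < z + s.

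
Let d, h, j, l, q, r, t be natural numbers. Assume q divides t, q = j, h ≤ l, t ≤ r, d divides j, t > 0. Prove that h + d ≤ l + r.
From q = j and q divides t, j divides t. From d divides j, d divides t. Since t > 0, d ≤ t. t ≤ r, so d ≤ r. Since h ≤ l, h + d ≤ l + r.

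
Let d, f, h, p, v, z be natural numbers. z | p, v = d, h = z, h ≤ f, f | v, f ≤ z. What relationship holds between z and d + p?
z | d + p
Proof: From h = z and h ≤ f, z ≤ f. f ≤ z, so f = z. Because v = d and f | v, f | d. f = z, so z | d. z | p, so z | d + p.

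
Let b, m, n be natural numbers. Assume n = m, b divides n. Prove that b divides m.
n = m and b divides n. By substitution, b divides m.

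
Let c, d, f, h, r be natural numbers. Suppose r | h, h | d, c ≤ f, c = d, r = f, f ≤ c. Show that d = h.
f ≤ c and c ≤ f, therefore f = c. c = d, so f = d. Because r = f and r | h, f | h. f = d, so d | h. h | d, so h = d. Then d = h.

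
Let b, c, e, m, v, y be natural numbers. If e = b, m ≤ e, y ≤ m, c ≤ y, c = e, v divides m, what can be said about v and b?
v divides b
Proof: c = e and c ≤ y, hence e ≤ y. y ≤ m, so e ≤ m. Since m ≤ e, m = e. Since e = b, m = b. From v divides m, v divides b.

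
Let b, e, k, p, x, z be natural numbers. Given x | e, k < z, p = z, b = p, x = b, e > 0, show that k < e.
x = b and b = p, so x = p. p = z, so x = z. x | e and e > 0, hence x ≤ e. Because x = z, z ≤ e. k < z, so k < e.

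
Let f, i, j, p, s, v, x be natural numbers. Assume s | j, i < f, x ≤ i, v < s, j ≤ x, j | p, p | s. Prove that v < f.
j | p and p | s, thus j | s. s | j, so j = s. j ≤ x, so s ≤ x. Since v < s, v < x. x ≤ i and i < f, so x < f. Because v < x, v < f.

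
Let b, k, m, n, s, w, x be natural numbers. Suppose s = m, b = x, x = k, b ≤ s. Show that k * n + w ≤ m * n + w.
b = x and x = k, therefore b = k. s = m and b ≤ s, so b ≤ m. b = k, so k ≤ m. Then k * n ≤ m * n. Then k * n + w ≤ m * n + w.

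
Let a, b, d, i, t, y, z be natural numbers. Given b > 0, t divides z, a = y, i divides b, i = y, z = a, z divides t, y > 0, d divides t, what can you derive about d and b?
d ≤ b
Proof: t divides z and z divides t, therefore t = z. Since z = a and a = y, z = y. t = z, so t = y. d divides t, so d divides y. y > 0, so d ≤ y. From i divides b and b > 0, i ≤ b. i = y, so y ≤ b. d ≤ y, so d ≤ b.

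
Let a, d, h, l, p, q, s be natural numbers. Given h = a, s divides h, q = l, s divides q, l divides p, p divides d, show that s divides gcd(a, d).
From h = a and s divides h, s divides a. q = l and s divides q, hence s divides l. l divides p, so s divides p. From p divides d, s divides d. Since s divides a, s divides gcd(a, d).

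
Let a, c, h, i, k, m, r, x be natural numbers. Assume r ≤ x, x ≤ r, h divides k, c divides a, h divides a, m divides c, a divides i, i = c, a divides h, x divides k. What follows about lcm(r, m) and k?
lcm(r, m) divides k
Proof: Because x ≤ r and r ≤ x, x = r. Since x divides k, r divides k. Because h divides a and a divides h, h = a. i = c and a divides i, hence a divides c. c divides a, so a = c. Since h = a, h = c. Since h divides k, c divides k. Since m divides c, m divides k. Since r divides k, lcm(r, m) divides k.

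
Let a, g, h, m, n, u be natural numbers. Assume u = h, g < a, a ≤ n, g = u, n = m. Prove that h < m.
g = u and u = h, thus g = h. Because g < a and a ≤ n, g < n. g = h, so h < n. n = m, so h < m.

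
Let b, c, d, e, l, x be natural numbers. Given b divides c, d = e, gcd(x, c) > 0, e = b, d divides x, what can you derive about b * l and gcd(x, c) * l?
b * l ≤ gcd(x, c) * l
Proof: d = e and e = b, so d = b. Since d divides x, b divides x. Since b divides c, b divides gcd(x, c). gcd(x, c) > 0, so b ≤ gcd(x, c). By multiplying by a non-negative, b * l ≤ gcd(x, c) * l.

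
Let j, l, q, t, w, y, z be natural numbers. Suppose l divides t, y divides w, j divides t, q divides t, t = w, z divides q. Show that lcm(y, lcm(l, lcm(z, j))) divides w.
From z divides q and q divides t, z divides t. j divides t, so lcm(z, j) divides t. Since l divides t, lcm(l, lcm(z, j)) divides t. Since t = w, lcm(l, lcm(z, j)) divides w. Since y divides w, lcm(y, lcm(l, lcm(z, j))) divides w.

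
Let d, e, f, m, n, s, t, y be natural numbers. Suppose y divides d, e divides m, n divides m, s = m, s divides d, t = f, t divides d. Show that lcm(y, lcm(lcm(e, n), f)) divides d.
From e divides m and n divides m, lcm(e, n) divides m. s = m and s divides d, therefore m divides d. Since lcm(e, n) divides m, lcm(e, n) divides d. t = f and t divides d, hence f divides d. lcm(e, n) divides d, so lcm(lcm(e, n), f) divides d. y divides d, so lcm(y, lcm(lcm(e, n), f)) divides d.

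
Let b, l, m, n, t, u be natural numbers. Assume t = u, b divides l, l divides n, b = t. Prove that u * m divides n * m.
b = t and t = u, therefore b = u. b divides l and l divides n, thus b divides n. Since b = u, u divides n. Then u * m divides n * m.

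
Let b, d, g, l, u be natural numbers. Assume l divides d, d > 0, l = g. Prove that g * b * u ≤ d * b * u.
l divides d and d > 0, thus l ≤ d. Because l = g, g ≤ d. By multiplying by a non-negative, g * b ≤ d * b. By multiplying by a non-negative, g * b * u ≤ d * b * u.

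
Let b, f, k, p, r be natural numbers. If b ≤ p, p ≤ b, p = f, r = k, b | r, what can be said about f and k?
f | k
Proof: b ≤ p and p ≤ b, therefore b = p. Since p = f, b = f. r = k and b | r, so b | k. Since b = f, f | k.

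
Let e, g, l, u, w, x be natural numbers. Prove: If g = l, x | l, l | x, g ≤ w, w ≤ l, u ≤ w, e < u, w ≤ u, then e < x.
u ≤ w and w ≤ u, hence u = w. From g = l and g ≤ w, l ≤ w. w ≤ l, so w = l. Since u = w, u = l. Because l | x and x | l, l = x. u = l, so u = x. e < u, so e < x.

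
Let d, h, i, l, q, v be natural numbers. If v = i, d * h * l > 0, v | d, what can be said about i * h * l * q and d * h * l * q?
i * h * l * q ≤ d * h * l * q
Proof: Because v = i and v | d, i | d. Then i * h | d * h. Then i * h * l | d * h * l. d * h * l > 0, so i * h * l ≤ d * h * l. Then i * h * l * q ≤ d * h * l * q.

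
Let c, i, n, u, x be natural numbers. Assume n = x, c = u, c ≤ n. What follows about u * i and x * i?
u * i ≤ x * i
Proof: n = x and c ≤ n, therefore c ≤ x. Since c = u, u ≤ x. By multiplying by a non-negative, u * i ≤ x * i.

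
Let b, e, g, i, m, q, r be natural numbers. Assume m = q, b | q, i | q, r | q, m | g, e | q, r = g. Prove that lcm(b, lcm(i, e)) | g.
m = q and m | g, thus q | g. r = g and r | q, thus g | q. q | g, so q = g. Because i | q and e | q, lcm(i, e) | q. b | q, so lcm(b, lcm(i, e)) | q. q = g, so lcm(b, lcm(i, e)) | g.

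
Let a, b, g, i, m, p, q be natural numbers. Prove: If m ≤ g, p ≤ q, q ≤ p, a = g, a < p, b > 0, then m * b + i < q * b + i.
p ≤ q and q ≤ p, so p = q. a = g and a < p, hence g < p. From p = q, g < q. Since m ≤ g, m < q. Since b > 0, m * b < q * b. Then m * b + i < q * b + i.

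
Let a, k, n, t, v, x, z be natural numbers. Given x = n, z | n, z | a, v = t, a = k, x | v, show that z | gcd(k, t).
From a = k and z | a, z | k. From x = n and x | v, n | v. v = t, so n | t. z | n, so z | t. Since z | k, z | gcd(k, t).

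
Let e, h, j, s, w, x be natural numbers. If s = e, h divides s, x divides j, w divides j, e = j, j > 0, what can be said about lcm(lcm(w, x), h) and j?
lcm(lcm(w, x), h) ≤ j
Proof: w divides j and x divides j, so lcm(w, x) divides j. s = e and e = j, hence s = j. h divides s, so h divides j. Since lcm(w, x) divides j, lcm(lcm(w, x), h) divides j. Since j > 0, lcm(lcm(w, x), h) ≤ j.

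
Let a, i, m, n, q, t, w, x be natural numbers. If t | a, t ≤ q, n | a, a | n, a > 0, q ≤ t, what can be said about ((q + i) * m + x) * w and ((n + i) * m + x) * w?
((q + i) * m + x) * w ≤ ((n + i) * m + x) * w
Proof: a | n and n | a, thus a = n. t ≤ q and q ≤ t, thus t = q. t | a, so q | a. a > 0, so q ≤ a. a = n, so q ≤ n. Then q + i ≤ n + i. Then (q + i) * m ≤ (n + i) * m. Then (q + i) * m + x ≤ (n + i) * m + x. Then ((q + i) * m + x) * w ≤ ((n + i) * m + x) * w.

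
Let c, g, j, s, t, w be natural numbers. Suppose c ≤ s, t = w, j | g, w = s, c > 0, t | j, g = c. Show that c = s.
t = w and t | j, thus w | j. Because j | g, w | g. w = s, so s | g. g = c, so s | c. From c > 0, s ≤ c. Since c ≤ s, s = c. Then c = s.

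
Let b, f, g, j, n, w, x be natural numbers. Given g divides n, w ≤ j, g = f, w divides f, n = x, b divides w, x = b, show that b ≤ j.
n = x and x = b, therefore n = b. Since g = f and g divides n, f divides n. Since w divides f, w divides n. Since n = b, w divides b. b divides w, so w = b. Since w ≤ j, b ≤ j.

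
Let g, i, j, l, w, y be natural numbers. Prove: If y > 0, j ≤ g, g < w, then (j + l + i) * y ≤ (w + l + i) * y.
Since j ≤ g and g < w, j < w. Then j + l < w + l. Then j + l + i < w + l + i. Since y > 0, by multiplying by a positive, (j + l + i) * y < (w + l + i) * y. Then (j + l + i) * y ≤ (w + l + i) * y.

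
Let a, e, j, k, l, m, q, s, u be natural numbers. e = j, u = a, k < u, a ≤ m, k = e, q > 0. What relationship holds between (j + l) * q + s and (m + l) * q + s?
(j + l) * q + s < (m + l) * q + s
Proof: k = e and e = j, hence k = j. Because u = a and k < u, k < a. a ≤ m, so k < m. k = j, so j < m. Then j + l < m + l. Since q > 0, by multiplying by a positive, (j + l) * q < (m + l) * q. Then (j + l) * q + s < (m + l) * q + s.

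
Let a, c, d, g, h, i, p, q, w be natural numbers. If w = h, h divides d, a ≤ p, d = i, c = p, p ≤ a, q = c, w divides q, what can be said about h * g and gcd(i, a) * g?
h * g divides gcd(i, a) * g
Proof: d = i and h divides d, so h divides i. p ≤ a and a ≤ p, so p = a. Since c = p, c = a. w = h and w divides q, hence h divides q. Since q = c, h divides c. From c = a, h divides a. Since h divides i, h divides gcd(i, a). Then h * g divides gcd(i, a) * g.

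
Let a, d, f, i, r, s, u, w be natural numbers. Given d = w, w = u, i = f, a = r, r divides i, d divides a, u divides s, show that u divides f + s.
d = w and d divides a, hence w divides a. a = r, so w divides r. w = u, so u divides r. i = f and r divides i, therefore r divides f. Since u divides r, u divides f. Since u divides s, u divides f + s.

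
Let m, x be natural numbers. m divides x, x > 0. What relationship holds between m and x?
m ≤ x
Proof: m divides x and x > 0. By divisors are at most what they divide, m ≤ x.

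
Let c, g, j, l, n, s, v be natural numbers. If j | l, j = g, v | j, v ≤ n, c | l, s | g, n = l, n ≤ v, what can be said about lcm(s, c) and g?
lcm(s, c) | g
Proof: v ≤ n and n ≤ v, therefore v = n. Since n = l, v = l. From v | j, l | j. Since j | l, l = j. j = g, so l = g. Since c | l, c | g. s | g, so lcm(s, c) | g.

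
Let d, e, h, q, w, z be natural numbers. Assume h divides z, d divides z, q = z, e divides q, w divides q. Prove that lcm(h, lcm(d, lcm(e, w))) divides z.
From e divides q and w divides q, lcm(e, w) divides q. q = z, so lcm(e, w) divides z. Since d divides z, lcm(d, lcm(e, w)) divides z. Because h divides z, lcm(h, lcm(d, lcm(e, w))) divides z.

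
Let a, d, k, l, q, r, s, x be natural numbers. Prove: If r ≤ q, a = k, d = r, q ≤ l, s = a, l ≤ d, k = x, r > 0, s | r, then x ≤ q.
From a = k and k = x, a = x. d = r and l ≤ d, therefore l ≤ r. Since q ≤ l, q ≤ r. r ≤ q, so r = q. s | r and r > 0, thus s ≤ r. s = a, so a ≤ r. Since r = q, a ≤ q. a = x, so x ≤ q.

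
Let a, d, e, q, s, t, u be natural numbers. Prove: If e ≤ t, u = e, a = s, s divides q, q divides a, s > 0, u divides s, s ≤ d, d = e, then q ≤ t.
From u = e and u divides s, e divides s. Since s > 0, e ≤ s. Because d = e and s ≤ d, s ≤ e. Because e ≤ s, e = s. a = s and q divides a, thus q divides s. Since s divides q, s = q. Since e = s, e = q. From e ≤ t, q ≤ t.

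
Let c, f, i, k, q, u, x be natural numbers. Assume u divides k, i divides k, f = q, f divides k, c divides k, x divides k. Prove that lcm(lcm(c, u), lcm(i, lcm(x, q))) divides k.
c divides k and u divides k, hence lcm(c, u) divides k. Because f = q and f divides k, q divides k. Because x divides k, lcm(x, q) divides k. i divides k, so lcm(i, lcm(x, q)) divides k. From lcm(c, u) divides k, lcm(lcm(c, u), lcm(i, lcm(x, q))) divides k.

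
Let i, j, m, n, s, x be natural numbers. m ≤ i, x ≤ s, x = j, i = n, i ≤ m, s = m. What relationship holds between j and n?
j ≤ n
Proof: m ≤ i and i ≤ m, hence m = i. s = m, so s = i. i = n, so s = n. Since x ≤ s, x ≤ n. Since x = j, j ≤ n.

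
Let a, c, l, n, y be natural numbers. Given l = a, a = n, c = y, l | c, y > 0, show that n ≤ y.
From l = a and a = n, l = n. From c = y and l | c, l | y. Since l = n, n | y. y > 0, so n ≤ y.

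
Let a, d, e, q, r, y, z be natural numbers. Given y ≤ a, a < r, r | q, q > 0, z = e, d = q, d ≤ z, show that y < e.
Since y ≤ a and a < r, y < r. r | q and q > 0, so r ≤ q. Since y < r, y < q. Because d = q and d ≤ z, q ≤ z. Because z = e, q ≤ e. y < q, so y < e.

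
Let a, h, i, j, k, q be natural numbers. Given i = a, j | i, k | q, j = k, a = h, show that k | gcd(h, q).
i = a and a = h, so i = h. j = k and j | i, thus k | i. Since i = h, k | h. k | q, so k | gcd(h, q).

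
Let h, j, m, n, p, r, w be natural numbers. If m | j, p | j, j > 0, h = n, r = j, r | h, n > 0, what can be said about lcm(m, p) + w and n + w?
lcm(m, p) + w ≤ n + w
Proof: Because m | j and p | j, lcm(m, p) | j. Since j > 0, lcm(m, p) ≤ j. r = j and r | h, thus j | h. h = n, so j | n. From n > 0, j ≤ n. lcm(m, p) ≤ j, so lcm(m, p) ≤ n. Then lcm(m, p) + w ≤ n + w.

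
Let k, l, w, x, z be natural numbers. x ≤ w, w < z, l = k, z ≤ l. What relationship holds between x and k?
x < k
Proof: l = k and z ≤ l, therefore z ≤ k. w < z, so w < k. x ≤ w, so x < k.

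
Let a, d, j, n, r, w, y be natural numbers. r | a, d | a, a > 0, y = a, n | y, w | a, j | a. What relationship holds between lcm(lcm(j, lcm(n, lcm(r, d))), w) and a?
lcm(lcm(j, lcm(n, lcm(r, d))), w) ≤ a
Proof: Because y = a and n | y, n | a. Because r | a and d | a, lcm(r, d) | a. Since n | a, lcm(n, lcm(r, d)) | a. Since j | a, lcm(j, lcm(n, lcm(r, d))) | a. Since w | a, lcm(lcm(j, lcm(n, lcm(r, d))), w) | a. From a > 0, lcm(lcm(j, lcm(n, lcm(r, d))), w) ≤ a.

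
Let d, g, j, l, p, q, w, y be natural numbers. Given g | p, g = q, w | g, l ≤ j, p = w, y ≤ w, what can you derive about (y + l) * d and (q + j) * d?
(y + l) * d ≤ (q + j) * d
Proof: p = w and g | p, therefore g | w. Since w | g, w = g. g = q, so w = q. y ≤ w, so y ≤ q. Since l ≤ j, y + l ≤ q + j. Then (y + l) * d ≤ (q + j) * d.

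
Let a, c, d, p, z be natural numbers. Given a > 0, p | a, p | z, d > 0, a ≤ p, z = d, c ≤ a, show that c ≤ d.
p | a and a > 0, therefore p ≤ a. Since a ≤ p, p = a. From z = d and p | z, p | d. d > 0, so p ≤ d. p = a, so a ≤ d. c ≤ a, so c ≤ d.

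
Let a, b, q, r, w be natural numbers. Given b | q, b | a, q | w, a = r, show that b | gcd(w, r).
b | q and q | w, therefore b | w. From a = r and b | a, b | r. Since b | w, b | gcd(w, r).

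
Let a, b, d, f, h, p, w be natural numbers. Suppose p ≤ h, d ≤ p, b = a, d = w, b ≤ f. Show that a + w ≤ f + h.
b = a and b ≤ f, thus a ≤ f. d = w and d ≤ p, therefore w ≤ p. Since p ≤ h, w ≤ h. Since a ≤ f, a + w ≤ f + h.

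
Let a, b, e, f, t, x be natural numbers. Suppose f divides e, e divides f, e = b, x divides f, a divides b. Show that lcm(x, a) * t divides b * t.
f divides e and e divides f, therefore f = e. Since e = b, f = b. x divides f, so x divides b. From a divides b, lcm(x, a) divides b. Then lcm(x, a) * t divides b * t.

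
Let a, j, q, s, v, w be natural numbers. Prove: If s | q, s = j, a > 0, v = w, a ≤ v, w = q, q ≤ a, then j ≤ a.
v = w and w = q, therefore v = q. Since a ≤ v, a ≤ q. Since q ≤ a, q = a. s = j and s | q, therefore j | q. q = a, so j | a. Since a > 0, j ≤ a.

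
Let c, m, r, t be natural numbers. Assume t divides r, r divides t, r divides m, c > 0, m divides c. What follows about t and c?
t ≤ c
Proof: r divides t and t divides r, therefore r = t. From r divides m and m divides c, r divides c. Since c > 0, r ≤ c. Since r = t, t ≤ c.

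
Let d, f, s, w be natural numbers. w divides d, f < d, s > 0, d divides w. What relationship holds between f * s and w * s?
f * s < w * s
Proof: From d divides w and w divides d, d = w. f < d, so f < w. Since s > 0, by multiplying by a positive, f * s < w * s.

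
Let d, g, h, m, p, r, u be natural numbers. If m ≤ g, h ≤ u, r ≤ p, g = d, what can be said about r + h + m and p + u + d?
r + h + m ≤ p + u + d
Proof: g = d and m ≤ g, thus m ≤ d. h ≤ u, so h + m ≤ u + d. r ≤ p, so r + h + m ≤ p + u + d.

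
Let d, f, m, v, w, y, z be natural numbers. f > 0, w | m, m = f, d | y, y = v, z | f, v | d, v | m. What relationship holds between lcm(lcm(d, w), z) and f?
lcm(lcm(d, w), z) ≤ f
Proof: Because y = v and d | y, d | v. Because v | d, v = d. v | m, so d | m. Since w | m, lcm(d, w) | m. Because m = f, lcm(d, w) | f. Since z | f, lcm(lcm(d, w), z) | f. f > 0, so lcm(lcm(d, w), z) ≤ f.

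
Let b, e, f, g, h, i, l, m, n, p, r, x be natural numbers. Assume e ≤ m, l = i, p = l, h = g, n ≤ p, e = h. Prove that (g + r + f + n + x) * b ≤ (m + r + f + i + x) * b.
Because e = h and h = g, e = g. From e ≤ m, g ≤ m. Then g + r ≤ m + r. Then g + r + f ≤ m + r + f. p = l and n ≤ p, thus n ≤ l. l = i, so n ≤ i. Because g + r + f ≤ m + r + f, g + r + f + n ≤ m + r + f + i. Then g + r + f + n + x ≤ m + r + f + i + x. Then (g + r + f + n + x) * b ≤ (m + r + f + i + x) * b.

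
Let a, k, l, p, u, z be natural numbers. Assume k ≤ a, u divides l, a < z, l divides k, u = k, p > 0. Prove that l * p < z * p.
u = k and u divides l, so k divides l. l divides k, so k = l. k ≤ a, so l ≤ a. Since a < z, l < z. Combining with p > 0, by multiplying by a positive, l * p < z * p.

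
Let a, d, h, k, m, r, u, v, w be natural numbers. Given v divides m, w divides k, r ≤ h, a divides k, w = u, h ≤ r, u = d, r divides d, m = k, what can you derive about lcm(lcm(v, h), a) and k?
lcm(lcm(v, h), a) divides k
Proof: Because m = k and v divides m, v divides k. Because r ≤ h and h ≤ r, r = h. w = u and u = d, hence w = d. w divides k, so d divides k. r divides d, so r divides k. Since r = h, h divides k. v divides k, so lcm(v, h) divides k. Since a divides k, lcm(lcm(v, h), a) divides k.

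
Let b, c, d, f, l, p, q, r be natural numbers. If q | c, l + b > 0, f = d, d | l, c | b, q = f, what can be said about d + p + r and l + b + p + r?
d + p + r ≤ l + b + p + r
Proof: From q = f and f = d, q = d. Since q | c, d | c. From c | b, d | b. d | l, so d | l + b. Since l + b > 0, d ≤ l + b. Then d + p ≤ l + b + p. Then d + p + r ≤ l + b + p + r.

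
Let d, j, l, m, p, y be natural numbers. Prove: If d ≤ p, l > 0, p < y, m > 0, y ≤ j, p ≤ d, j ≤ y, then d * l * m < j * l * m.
p ≤ d and d ≤ p, hence p = d. Since y ≤ j and j ≤ y, y = j. Since p < y, p < j. From p = d, d < j. Combining with l > 0, by multiplying by a positive, d * l < j * l. Using m > 0 and multiplying by a positive, d * l * m < j * l * m.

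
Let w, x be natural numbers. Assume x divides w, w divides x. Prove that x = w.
Because x divides w and w divides x, by mutual divisibility, x = w.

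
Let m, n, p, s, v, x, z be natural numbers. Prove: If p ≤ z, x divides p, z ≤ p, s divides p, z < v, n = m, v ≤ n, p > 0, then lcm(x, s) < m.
x divides p and s divides p, so lcm(x, s) divides p. Since p > 0, lcm(x, s) ≤ p. z ≤ p and p ≤ z, so z = p. Since z < v, p < v. n = m and v ≤ n, so v ≤ m. Since p < v, p < m. Since lcm(x, s) ≤ p, lcm(x, s) < m.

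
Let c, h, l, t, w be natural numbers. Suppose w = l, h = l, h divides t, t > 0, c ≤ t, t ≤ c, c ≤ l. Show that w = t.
Since h = l and h divides t, l divides t. Since t > 0, l ≤ t. Because c ≤ t and t ≤ c, c = t. Since c ≤ l, t ≤ l. l ≤ t, so l = t. w = l, so w = t.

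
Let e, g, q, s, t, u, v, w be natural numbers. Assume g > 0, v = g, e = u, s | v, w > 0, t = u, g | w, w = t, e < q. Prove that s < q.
v = g and s | v, therefore s | g. Since g > 0, s ≤ g. Because w = t and t = u, w = u. g | w and w > 0, so g ≤ w. w = u, so g ≤ u. e = u and e < q, so u < q. Because g ≤ u, g < q. Since s ≤ g, s < q.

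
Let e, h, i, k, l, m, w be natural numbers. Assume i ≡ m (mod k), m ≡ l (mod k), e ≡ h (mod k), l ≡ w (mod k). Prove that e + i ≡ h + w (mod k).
Because i ≡ m (mod k) and m ≡ l (mod k), i ≡ l (mod k). Since l ≡ w (mod k), i ≡ w (mod k). e ≡ h (mod k), so e + i ≡ h + w (mod k).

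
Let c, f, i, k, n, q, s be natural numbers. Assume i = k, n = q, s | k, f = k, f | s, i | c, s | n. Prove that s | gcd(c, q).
From f = k and f | s, k | s. s | k, so k = s. i = k and i | c, therefore k | c. Since k = s, s | c. n = q and s | n, therefore s | q. s | c, so s | gcd(c, q).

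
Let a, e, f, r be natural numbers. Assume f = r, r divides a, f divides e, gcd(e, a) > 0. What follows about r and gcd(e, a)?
r ≤ gcd(e, a)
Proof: Since f = r and f divides e, r divides e. r divides a, so r divides gcd(e, a). gcd(e, a) > 0, so r ≤ gcd(e, a).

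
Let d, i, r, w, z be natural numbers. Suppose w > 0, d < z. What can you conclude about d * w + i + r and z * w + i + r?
d * w + i + r < z * w + i + r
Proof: Because d < z and w > 0, by multiplying by a positive, d * w < z * w. Then d * w + i < z * w + i. Then d * w + i + r < z * w + i + r.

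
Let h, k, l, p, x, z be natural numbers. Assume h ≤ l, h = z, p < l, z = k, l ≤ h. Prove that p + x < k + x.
l ≤ h and h ≤ l, therefore l = h. h = z, so l = z. Since z = k, l = k. p < l, so p < k. Then p + x < k + x.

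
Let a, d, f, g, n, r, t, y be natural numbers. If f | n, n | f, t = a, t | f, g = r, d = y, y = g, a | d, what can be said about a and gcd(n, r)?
a | gcd(n, r)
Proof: Because f | n and n | f, f = n. Since t = a and t | f, a | f. f = n, so a | n. d = y and y = g, so d = g. a | d, so a | g. Since g = r, a | r. Because a | n, a | gcd(n, r).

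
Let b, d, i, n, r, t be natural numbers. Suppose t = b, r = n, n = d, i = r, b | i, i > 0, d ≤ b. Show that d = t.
r = n and n = d, thus r = d. From b | i and i > 0, b ≤ i. i = r, so b ≤ r. r = d, so b ≤ d. d ≤ b, so b = d. t = b, so t = d. Then d = t.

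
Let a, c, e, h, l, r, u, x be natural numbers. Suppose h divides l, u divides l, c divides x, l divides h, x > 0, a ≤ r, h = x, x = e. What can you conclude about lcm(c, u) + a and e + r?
lcm(c, u) + a ≤ e + r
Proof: l divides h and h divides l, so l = h. Since h = x, l = x. u divides l, so u divides x. Since c divides x, lcm(c, u) divides x. x > 0, so lcm(c, u) ≤ x. Since x = e, lcm(c, u) ≤ e. a ≤ r, so lcm(c, u) + a ≤ e + r.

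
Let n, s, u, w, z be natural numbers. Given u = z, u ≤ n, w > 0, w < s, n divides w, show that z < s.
u = z and u ≤ n, so z ≤ n. n divides w and w > 0, thus n ≤ w. Since z ≤ n, z ≤ w. Since w < s, z < s.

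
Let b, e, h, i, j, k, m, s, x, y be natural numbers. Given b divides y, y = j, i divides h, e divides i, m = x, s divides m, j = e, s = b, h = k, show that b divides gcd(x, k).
s = b and s divides m, hence b divides m. m = x, so b divides x. y = j and j = e, thus y = e. Since b divides y, b divides e. e divides i, so b divides i. i divides h, so b divides h. Since h = k, b divides k. b divides x, so b divides gcd(x, k).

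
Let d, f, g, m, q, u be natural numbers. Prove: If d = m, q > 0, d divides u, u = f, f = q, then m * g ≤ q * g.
Because u = f and d divides u, d divides f. f = q, so d divides q. q > 0, so d ≤ q. From d = m, m ≤ q. By multiplying by a non-negative, m * g ≤ q * g.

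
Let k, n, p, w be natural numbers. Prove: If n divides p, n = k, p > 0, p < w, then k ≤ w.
n divides p and p > 0, therefore n ≤ p. p < w, so n < w. n = k, so k < w. Then k ≤ w.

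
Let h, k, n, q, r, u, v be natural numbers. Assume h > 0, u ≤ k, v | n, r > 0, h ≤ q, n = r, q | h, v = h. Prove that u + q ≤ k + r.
Since q | h and h > 0, q ≤ h. h ≤ q, so h = q. Because v = h, v = q. Since n = r and v | n, v | r. Since r > 0, v ≤ r. Since v = q, q ≤ r. Since u ≤ k, u + q ≤ k + r.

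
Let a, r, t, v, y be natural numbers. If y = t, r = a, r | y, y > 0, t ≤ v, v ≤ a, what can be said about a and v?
a = v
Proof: From r | y and y > 0, r ≤ y. r = a, so a ≤ y. y = t, so a ≤ t. Because t ≤ v, a ≤ v. v ≤ a, so a = v.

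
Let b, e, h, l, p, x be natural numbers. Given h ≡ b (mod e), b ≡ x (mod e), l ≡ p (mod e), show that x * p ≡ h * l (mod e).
h ≡ b (mod e) and b ≡ x (mod e), so h ≡ x (mod e). l ≡ p (mod e), so h * l ≡ x * p (mod e). Then x * p ≡ h * l (mod e).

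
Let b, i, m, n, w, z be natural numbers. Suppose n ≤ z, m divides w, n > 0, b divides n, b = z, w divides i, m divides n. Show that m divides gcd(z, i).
b = z and b divides n, therefore z divides n. Since n > 0, z ≤ n. n ≤ z, so n = z. Since m divides n, m divides z. m divides w and w divides i, therefore m divides i. Since m divides z, m divides gcd(z, i).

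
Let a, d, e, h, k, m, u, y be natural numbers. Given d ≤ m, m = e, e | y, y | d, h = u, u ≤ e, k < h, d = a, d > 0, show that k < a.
From h = u and k < h, k < u. e | y and y | d, thus e | d. Since d > 0, e ≤ d. Since m = e and d ≤ m, d ≤ e. e ≤ d, so e = d. Since d = a, e = a. Since u ≤ e, u ≤ a. Since k < u, k < a.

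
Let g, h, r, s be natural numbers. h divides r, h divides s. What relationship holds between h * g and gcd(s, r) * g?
h * g divides gcd(s, r) * g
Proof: From h divides s and h divides r, h divides gcd(s, r). Then h * g divides gcd(s, r) * g.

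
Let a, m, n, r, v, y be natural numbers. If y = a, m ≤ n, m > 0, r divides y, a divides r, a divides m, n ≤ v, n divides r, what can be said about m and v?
m ≤ v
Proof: y = a and r divides y, so r divides a. Since a divides r, a = r. Since a divides m, r divides m. Since n divides r, n divides m. m > 0, so n ≤ m. Since m ≤ n, n = m. Because n ≤ v, m ≤ v.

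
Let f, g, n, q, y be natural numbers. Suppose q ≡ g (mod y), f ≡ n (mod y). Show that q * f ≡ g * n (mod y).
From q ≡ g (mod y) and f ≡ n (mod y), by multiplying congruences, q * f ≡ g * n (mod y).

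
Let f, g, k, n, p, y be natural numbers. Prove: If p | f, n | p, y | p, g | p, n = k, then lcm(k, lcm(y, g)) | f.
From n = k and n | p, k | p. Since y | p and g | p, lcm(y, g) | p. Because k | p, lcm(k, lcm(y, g)) | p. From p | f, lcm(k, lcm(y, g)) | f.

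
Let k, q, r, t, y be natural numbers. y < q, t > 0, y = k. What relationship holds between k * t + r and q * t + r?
k * t + r < q * t + r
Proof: From y = k and y < q, k < q. t > 0, so k * t < q * t. Then k * t + r < q * t + r.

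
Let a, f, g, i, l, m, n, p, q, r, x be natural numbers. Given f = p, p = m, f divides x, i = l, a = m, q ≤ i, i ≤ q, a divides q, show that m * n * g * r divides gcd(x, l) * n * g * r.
f = p and p = m, therefore f = m. Since f divides x, m divides x. Since q ≤ i and i ≤ q, q = i. Since a divides q, a divides i. a = m, so m divides i. Since i = l, m divides l. Because m divides x, m divides gcd(x, l). Then m * n divides gcd(x, l) * n. Then m * n * g divides gcd(x, l) * n * g. Then m * n * g * r divides gcd(x, l) * n * g * r.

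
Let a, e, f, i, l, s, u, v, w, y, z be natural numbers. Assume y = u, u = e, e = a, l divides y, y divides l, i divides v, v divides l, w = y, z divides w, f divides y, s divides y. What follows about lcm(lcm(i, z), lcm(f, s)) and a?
lcm(lcm(i, z), lcm(f, s)) divides a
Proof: From y = u and u = e, y = e. Since e = a, y = a. l divides y and y divides l, so l = y. From i divides v and v divides l, i divides l. From l = y, i divides y. From w = y and z divides w, z divides y. Since i divides y, lcm(i, z) divides y. From f divides y and s divides y, lcm(f, s) divides y. lcm(i, z) divides y, so lcm(lcm(i, z), lcm(f, s)) divides y. y = a, so lcm(lcm(i, z), lcm(f, s)) divides a.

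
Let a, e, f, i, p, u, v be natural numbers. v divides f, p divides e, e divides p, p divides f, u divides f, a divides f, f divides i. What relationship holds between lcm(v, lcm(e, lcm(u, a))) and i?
lcm(v, lcm(e, lcm(u, a))) divides i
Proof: p divides e and e divides p, hence p = e. From p divides f, e divides f. u divides f and a divides f, therefore lcm(u, a) divides f. e divides f, so lcm(e, lcm(u, a)) divides f. v divides f, so lcm(v, lcm(e, lcm(u, a))) divides f. f divides i, so lcm(v, lcm(e, lcm(u, a))) divides i.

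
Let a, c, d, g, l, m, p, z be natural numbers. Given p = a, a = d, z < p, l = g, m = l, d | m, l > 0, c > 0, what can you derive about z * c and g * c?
z * c < g * c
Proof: From p = a and a = d, p = d. Since z < p, z < d. m = l and d | m, thus d | l. Since l > 0, d ≤ l. l = g, so d ≤ g. z < d, so z < g. Since c > 0, z * c < g * c.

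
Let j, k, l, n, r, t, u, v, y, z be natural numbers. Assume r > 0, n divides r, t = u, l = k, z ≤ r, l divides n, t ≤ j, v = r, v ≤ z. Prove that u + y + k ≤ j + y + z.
t = u and t ≤ j, so u ≤ j. Then u + y ≤ j + y. From v = r and v ≤ z, r ≤ z. Because z ≤ r, r = z. Since l divides n and n divides r, l divides r. l = k, so k divides r. r > 0, so k ≤ r. r = z, so k ≤ z. Since u + y ≤ j + y, u + y + k ≤ j + y + z.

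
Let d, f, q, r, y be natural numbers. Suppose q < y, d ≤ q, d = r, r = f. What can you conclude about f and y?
f < y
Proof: From d = r and r = f, d = f. From d ≤ q, f ≤ q. From q < y, f < y.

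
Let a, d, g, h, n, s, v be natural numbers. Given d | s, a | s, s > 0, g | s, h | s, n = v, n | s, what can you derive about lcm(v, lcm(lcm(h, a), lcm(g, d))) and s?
lcm(v, lcm(lcm(h, a), lcm(g, d))) ≤ s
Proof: n = v and n | s, hence v | s. h | s and a | s, so lcm(h, a) | s. g | s and d | s, therefore lcm(g, d) | s. Since lcm(h, a) | s, lcm(lcm(h, a), lcm(g, d)) | s. v | s, so lcm(v, lcm(lcm(h, a), lcm(g, d))) | s. Because s > 0, lcm(v, lcm(lcm(h, a), lcm(g, d))) ≤ s.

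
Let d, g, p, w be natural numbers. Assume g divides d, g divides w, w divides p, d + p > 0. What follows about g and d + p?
g ≤ d + p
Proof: g divides w and w divides p, thus g divides p. Since g divides d, g divides d + p. Since d + p > 0, g ≤ d + p.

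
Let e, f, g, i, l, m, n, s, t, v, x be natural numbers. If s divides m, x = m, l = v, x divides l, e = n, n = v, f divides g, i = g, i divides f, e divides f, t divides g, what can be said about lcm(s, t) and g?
lcm(s, t) divides g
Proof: From l = v and x divides l, x divides v. Since x = m, m divides v. Since s divides m, s divides v. e = n and n = v, so e = v. i = g and i divides f, hence g divides f. f divides g, so f = g. Since e divides f, e divides g. From e = v, v divides g. s divides v, so s divides g. t divides g, so lcm(s, t) divides g.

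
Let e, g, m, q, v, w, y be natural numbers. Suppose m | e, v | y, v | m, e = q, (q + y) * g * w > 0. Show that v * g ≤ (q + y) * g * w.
Because v | m and m | e, v | e. Because e = q, v | q. Since v | y, v | q + y. Then v * g | (q + y) * g. Then v * g | (q + y) * g * w. (q + y) * g * w > 0, so v * g ≤ (q + y) * g * w.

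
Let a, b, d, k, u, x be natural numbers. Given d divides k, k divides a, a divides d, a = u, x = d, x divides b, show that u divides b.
Since d divides k and k divides a, d divides a. a divides d, so d = a. a = u, so d = u. x = d and x divides b, hence d divides b. d = u, so u divides b.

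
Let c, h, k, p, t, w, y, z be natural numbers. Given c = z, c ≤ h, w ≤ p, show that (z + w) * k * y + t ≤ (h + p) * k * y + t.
Because c = z and c ≤ h, z ≤ h. w ≤ p, so z + w ≤ h + p. Then (z + w) * k ≤ (h + p) * k. Then (z + w) * k * y ≤ (h + p) * k * y. Then (z + w) * k * y + t ≤ (h + p) * k * y + t.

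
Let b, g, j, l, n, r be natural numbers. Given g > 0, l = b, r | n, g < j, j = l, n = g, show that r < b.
Since n = g and r | n, r | g. Since g > 0, r ≤ g. Because j = l and l = b, j = b. g < j, so g < b. Since r ≤ g, r < b.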